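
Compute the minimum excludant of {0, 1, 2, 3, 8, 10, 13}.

4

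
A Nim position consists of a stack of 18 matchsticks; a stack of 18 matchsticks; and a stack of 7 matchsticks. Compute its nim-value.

7

Compute the nim-sum pairwise:
18 ^ 18 = 0
0 ^ 7 = 7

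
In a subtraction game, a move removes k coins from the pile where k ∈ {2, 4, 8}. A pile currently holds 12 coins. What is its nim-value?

0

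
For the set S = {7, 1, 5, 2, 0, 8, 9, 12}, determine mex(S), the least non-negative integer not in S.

The values 0, 1, 2 are all present; 3 is the first non-negative integer missing from the set.

3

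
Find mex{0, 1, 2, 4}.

The values 0, 1, 2 are all present; 3 is the first non-negative integer missing from the set.

3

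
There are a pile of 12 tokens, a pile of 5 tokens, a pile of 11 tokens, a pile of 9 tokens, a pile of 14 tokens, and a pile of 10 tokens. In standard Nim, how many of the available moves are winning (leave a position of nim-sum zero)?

In binary:
  1100  (12)
  0101  (5)
  1011  (11)
  1001  (9)
  1110  (14)
  1010  (10)
  ----
  1111  (15)
The overall nim-sum is X = 15. A pile of size p has a winning move iff p XOR X < p (reduce it to p XOR X).
  12: 12 XOR 15 = 3 < 12 — winning move (to 3).
  5: 5 XOR 15 = 10 ≥ 5 — no move.
  11: 11 XOR 15 = 4 < 11 — winning move (to 4).
  9: 9 XOR 15 = 6 < 9 — winning move (to 6).
  14: 14 XOR 15 = 1 < 14 — winning move (to 1).
  10: 10 XOR 15 = 5 < 10 — winning move (to 5).
That gives 5 winning moves.

5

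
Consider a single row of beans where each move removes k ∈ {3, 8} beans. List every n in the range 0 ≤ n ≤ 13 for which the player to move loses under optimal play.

Grundy values for subtraction set {3, 8}:
k:     0  1  2  3  4  5  6  7  8  9 10 11 12 13
g(k):  0  0  0  1  1  1  0  0  2  1  1  0  0  0
The P-positions (g = 0) in 0..13 are 0, 1, 2, 6, 7, 11, 12, 13.

0, 1, 2, 6, 7, 11, 12, 13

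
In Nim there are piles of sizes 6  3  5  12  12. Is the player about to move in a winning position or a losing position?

Losing position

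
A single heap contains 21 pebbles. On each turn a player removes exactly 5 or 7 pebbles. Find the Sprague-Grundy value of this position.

Compute g(0), g(1), … for moves {5, 7}:
k:     0  1  2  3  4  5  6  7  8  9 10 11 12 13 14 15 16 17 18 19 20 21
g(k):  0  0  0  0  0  1  1  1  1  1  2  2  0  0  0  0  0  1  1  1  1  1
So g(21) = 1.

1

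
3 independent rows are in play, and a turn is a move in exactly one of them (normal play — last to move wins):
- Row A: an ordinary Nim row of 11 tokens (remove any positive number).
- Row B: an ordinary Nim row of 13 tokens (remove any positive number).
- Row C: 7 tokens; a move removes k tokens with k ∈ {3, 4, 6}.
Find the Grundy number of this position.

4

Row A is a plain Nim row of size 11, so its Grundy value is 11.
Row B is a plain Nim row of size 13, so its Grundy value is 13.
For row C, compute g(0), g(1), … with moves {3, 4, 6}:
g(0) = mex{} = 0
g(1) = mex{} = 0
g(2) = mex{} = 0
g(3) = mex{0} = 1
g(4) = mex{0} = 1
g(5) = mex{0} = 1
g(6) = mex{0,1} = 2
g(7) = mex{0,1} = 2
So g(7) = 2.
The value of a disjunctive sum is the nim-sum of the parts.
Combined value = 11 XOR 13 XOR 2 = 4.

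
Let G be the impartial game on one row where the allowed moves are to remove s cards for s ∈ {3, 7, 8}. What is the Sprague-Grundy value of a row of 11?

0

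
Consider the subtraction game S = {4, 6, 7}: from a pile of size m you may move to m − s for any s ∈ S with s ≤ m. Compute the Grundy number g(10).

2

Compute g(0), g(1), … for moves {4, 6, 7}:
g(0) = mex{} = 0
g(1) = mex{} = 0
g(2) = mex{} = 0
g(3) = mex{} = 0
g(4) = mex{0} = 1
g(5) = mex{0} = 1
g(6) = mex{0} = 1
g(7) = mex{0} = 1
g(8) = mex{0,1} = 2
g(9) = mex{0,1} = 2
g(10) = mex{0,1} = 2
So g(10) = 2.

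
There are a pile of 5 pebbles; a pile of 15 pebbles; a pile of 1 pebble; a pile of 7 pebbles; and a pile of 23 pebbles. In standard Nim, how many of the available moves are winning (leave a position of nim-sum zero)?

1

Nim-sum: 5 XOR 15 XOR 1 XOR 7 XOR 23 = 27.
The overall nim-sum is X = 27. A pile of size p has a winning move iff p XOR X < p (reduce it to p XOR X).
  5: 5 XOR 27 = 30 ≥ 5 — no move.
  15: 15 XOR 27 = 20 ≥ 15 — no move.
  1: 1 XOR 27 = 26 ≥ 1 — no move.
  7: 7 XOR 27 = 28 ≥ 7 — no move.
  23: 23 XOR 27 = 12 < 23 — winning move (to 12).
That gives 1 winning move.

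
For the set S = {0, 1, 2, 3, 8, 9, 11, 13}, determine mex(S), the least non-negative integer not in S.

4

The values 0, 1, 2, 3 are all present; 4 is the first non-negative integer missing from the set.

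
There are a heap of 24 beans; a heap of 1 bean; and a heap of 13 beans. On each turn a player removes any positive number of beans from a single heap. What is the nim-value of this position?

Nim-sum: 24 ^ 1 ^ 13 = 20.

20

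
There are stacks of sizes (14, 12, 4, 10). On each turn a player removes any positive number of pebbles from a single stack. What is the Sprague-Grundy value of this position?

12

Bitwise XOR of the heap sizes:
  1110  (14)
  1100  (12)
  0100  (4)
  1010  (10)
  ----
  1100  (12)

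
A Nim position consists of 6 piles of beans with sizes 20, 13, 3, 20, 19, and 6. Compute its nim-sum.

Bitwise XOR of the heap sizes:
  10100  (20)
  01101  (13)
  00011  (3)
  10100  (20)
  10011  (19)
  00110  (6)
  -----
  11011  (27)

27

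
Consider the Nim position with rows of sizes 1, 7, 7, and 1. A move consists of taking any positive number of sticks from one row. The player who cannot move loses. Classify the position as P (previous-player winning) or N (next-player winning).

Nim-sum: 1 ^ 7 ^ 7 ^ 1 = 0.
The nim-sum is 0, so this is a P-position: the player to move is in a losing position under optimal play.

P-position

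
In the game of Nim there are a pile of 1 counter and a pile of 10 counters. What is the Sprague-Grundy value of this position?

11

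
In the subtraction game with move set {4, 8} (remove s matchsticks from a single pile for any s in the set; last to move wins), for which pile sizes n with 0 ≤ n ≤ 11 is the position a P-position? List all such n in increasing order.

0, 1, 2, 3

Build the Grundy sequence with g(k) = mex{g(k−s) : s ∈ {4, 8}, s ≤ k}:
k:     0  1  2  3  4  5  6  7  8  9 10 11
g(k):  0  0  0  0  1  1  1  1  2  2  2  2
The P-positions (g = 0) in 0..11 are 0, 1, 2, 3.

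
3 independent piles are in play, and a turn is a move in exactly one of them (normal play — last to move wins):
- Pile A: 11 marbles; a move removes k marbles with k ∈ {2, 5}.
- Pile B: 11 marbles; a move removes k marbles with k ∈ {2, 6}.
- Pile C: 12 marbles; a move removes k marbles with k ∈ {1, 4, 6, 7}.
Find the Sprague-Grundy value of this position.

3

For pile A, compute g(0), g(1), … with moves {2, 5}:
k:     0  1  2  3  4  5  6  7  8  9 10 11
g(k):  0  0  1  1  0  2  1  0  0  1  1  0
So g(11) = 0.
For pile B, compute g(0), g(1), … with moves {2, 6}:
k:     0  1  2  3  4  5  6  7  8  9 10 11
g(k):  0  0  1  1  0  0  1  1  0  0  1  1
So g(11) = 1.
Build the Grundy sequence for pile C with g(k) = mex{g(k−s) : s ∈ {1, 4, 6, 7}, s ≤ k}:
k:     0  1  2  3  4  5  6  7  8  9 10 11 12
g(k):  0  1  0  1  2  0  1  2  3  2  0  1  2
So g(12) = 2.
The value of a disjunctive sum is the nim-sum of the parts.
Combined value = 0 ⊕ 1 ⊕ 2 = 3.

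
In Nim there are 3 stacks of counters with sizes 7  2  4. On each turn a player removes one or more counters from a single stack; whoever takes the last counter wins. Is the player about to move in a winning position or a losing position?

Winning position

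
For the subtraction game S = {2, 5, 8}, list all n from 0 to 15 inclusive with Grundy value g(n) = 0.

Build the Grundy sequence with g(k) = mex{g(k−s) : s ∈ {2, 5, 8}, s ≤ k}:
k:     0  1  2  3  4  5  6  7  8  9 10 11 12 13 14 15
g(k):  0  0  1  1  0  2  1  0  2  1  0  0  1  1  0  2
The P-positions (g = 0) in 0..15 are 0, 1, 4, 7, 10, 11, 14.

0, 1, 4, 7, 10, 11, 14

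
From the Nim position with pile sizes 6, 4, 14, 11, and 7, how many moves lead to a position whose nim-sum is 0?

Nim-sum: 6 ⊕ 4 ⊕ 14 ⊕ 11 ⊕ 7 = 0.
The nim-sum is already 0, so every move leaves a nonzero nim-sum — there are no winning moves.

0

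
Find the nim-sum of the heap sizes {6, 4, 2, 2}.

Compute the nim-sum pairwise:
6 ⊕ 4 = 2
2 ⊕ 2 = 0
0 ⊕ 2 = 2

2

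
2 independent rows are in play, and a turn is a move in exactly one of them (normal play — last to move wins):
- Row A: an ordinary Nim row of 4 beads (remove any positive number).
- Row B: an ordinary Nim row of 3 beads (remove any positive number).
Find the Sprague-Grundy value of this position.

7

Row A is a plain Nim row of size 4, so its Grundy value is 4.
Row B is a plain Nim row of size 3, so its Grundy value is 3.
By the Sprague-Grundy theorem, the Grundy value of a sum of independent games is the XOR of the component values.
Combined value = 4 ⊕ 3 = 7.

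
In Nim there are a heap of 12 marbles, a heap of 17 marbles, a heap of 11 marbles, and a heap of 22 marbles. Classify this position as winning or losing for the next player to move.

Compute the nim-sum pairwise:
12 XOR 17 = 29
29 XOR 11 = 22
22 XOR 22 = 0
The nim-sum is 0, so this is a P-position: the player to move is in a losing position under optimal play.

Losing position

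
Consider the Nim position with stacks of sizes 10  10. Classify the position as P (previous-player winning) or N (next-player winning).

P-position

Compute the nim-sum pairwise:
10 XOR 10 = 0
The nim-sum is 0, so this is a P-position: the player to move is in a losing position under optimal play.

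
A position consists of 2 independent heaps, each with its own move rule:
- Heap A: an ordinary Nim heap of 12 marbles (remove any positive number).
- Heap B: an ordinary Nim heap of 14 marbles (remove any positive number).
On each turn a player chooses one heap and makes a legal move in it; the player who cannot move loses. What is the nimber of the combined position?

2

Heap A is a plain Nim heap of size 12, so its Grundy value is 12.
Heap B is a plain Nim heap of size 14, so its Grundy value is 14.
By the Sprague-Grundy theorem, the Grundy value of a sum of independent games is the XOR of the component values.
Combined value = 12 ⊕ 14 = 2.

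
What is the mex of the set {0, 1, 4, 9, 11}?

The values 0, 1 are all present; 2 is the first non-negative integer missing from the set.

2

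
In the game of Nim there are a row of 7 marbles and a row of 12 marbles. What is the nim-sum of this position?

11

In binary:
  0111  (7)
  1100  (12)
  ----
  1011  (11)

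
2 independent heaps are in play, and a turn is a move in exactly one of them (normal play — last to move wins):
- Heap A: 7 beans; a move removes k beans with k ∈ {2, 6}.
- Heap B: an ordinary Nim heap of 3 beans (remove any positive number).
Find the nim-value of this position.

For heap A, compute g(0), g(1), … with moves {2, 6}:
k:     0  1  2  3  4  5  6  7
g(k):  0  0  1  1  0  0  1  1
So g(7) = 1.
Heap B is a plain Nim heap of size 3, so its Grundy value is 3.
The value of a disjunctive sum is the nim-sum of the parts.
Combined value = 1 XOR 3 = 2.

2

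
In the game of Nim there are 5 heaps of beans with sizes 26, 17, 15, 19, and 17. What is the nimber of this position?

6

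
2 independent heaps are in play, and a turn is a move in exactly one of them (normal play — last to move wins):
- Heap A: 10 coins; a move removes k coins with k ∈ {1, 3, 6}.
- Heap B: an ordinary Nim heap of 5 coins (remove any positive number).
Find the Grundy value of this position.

4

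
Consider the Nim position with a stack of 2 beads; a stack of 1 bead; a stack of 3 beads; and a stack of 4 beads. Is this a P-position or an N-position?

Compute the nim-sum pairwise:
2 ⊕ 1 = 3
3 ⊕ 3 = 0
0 ⊕ 4 = 4
The nim-sum is 4 ≠ 0, so this is an N-position: the player to move can win.

N-position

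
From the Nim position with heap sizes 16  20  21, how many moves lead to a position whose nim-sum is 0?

3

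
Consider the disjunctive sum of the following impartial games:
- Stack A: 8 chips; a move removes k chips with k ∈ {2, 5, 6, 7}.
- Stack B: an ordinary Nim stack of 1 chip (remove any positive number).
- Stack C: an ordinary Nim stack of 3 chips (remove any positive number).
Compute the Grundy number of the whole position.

0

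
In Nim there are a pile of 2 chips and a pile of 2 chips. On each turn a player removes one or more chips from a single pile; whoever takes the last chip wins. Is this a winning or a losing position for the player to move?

Write each in binary and XOR column by column:
  10  (2)
  10  (2)
  --
  00  (0)
The nim-sum is 0, so this is a P-position: the player to move is in a losing position under optimal play.

Losing position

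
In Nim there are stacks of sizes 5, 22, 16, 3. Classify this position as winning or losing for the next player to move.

Compute the nim-sum pairwise:
5 ^ 22 = 19
19 ^ 16 = 3
3 ^ 3 = 0
The nim-sum is 0, so this is a P-position: the player to move is in a losing position under optimal play.

Losing position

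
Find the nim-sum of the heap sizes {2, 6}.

4

Compute the nim-sum pairwise:
2 XOR 6 = 4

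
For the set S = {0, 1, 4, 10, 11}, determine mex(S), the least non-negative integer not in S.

2

The values 0, 1 are all present; 2 is the first non-negative integer missing from the set.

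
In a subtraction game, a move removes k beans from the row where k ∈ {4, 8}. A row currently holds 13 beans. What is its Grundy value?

0

Grundy values for subtraction set {4, 8}:
g(0) = mex{} = 0
g(1) = mex{} = 0
g(2) = mex{} = 0
g(3) = mex{} = 0
g(4) = mex{0} = 1
g(5) = mex{0} = 1
g(6) = mex{0} = 1
g(7) = mex{0} = 1
g(8) = mex{0,1} = 2
g(9) = mex{0,1} = 2
g(10) = mex{0,1} = 2
g(11) = mex{0,1} = 2
g(12) = mex{1,2} = 0
g(13) = mex{1,2} = 0
So g(13) = 0.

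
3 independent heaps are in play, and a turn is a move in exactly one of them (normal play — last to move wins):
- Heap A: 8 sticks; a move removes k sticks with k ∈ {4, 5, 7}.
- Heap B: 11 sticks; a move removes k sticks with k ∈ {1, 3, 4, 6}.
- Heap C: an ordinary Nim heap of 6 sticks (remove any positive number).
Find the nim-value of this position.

Grundy values for heap A (subtraction set {4, 5, 7}):
g(0) = mex{} = 0
g(1) = mex{} = 0
g(2) = mex{} = 0
g(3) = mex{} = 0
g(4) = mex{0} = 1
g(5) = mex{0} = 1
g(6) = mex{0} = 1
g(7) = mex{0} = 1
g(8) = mex{0,1} = 2
So g(8) = 2.
Build the Grundy sequence for heap B with g(k) = mex{g(k−s) : s ∈ {1, 3, 4, 6}, s ≤ k}:
g(0) = mex{} = 0
g(1) = mex{0} = 1
g(2) = mex{1} = 0
g(3) = mex{0} = 1
g(4) = mex{0,1} = 2
g(5) = mex{0,1,2} = 3
g(6) = mex{0,1,3} = 2
g(7) = mex{1,2} = 0
g(8) = mex{0,2,3} = 1
g(9) = mex{1,2,3} = 0
g(10) = mex{0,2} = 1
g(11) = mex{0,1,3} = 2
So g(11) = 2.
Heap C is a plain Nim heap of size 6, so its Grundy value is 6.
By the Sprague-Grundy theorem, the Grundy value of a sum of independent games is the XOR of the component values.
Combined value = 2 XOR 2 XOR 6 = 6.

6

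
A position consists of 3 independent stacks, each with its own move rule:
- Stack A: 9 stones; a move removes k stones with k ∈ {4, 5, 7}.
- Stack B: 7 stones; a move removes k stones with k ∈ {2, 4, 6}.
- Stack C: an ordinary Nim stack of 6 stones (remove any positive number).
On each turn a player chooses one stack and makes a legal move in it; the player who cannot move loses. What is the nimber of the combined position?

7

Build the Grundy sequence for stack A with g(k) = mex{g(k−s) : s ∈ {4, 5, 7}, s ≤ k}:
k:     0  1  2  3  4  5  6  7  8  9
g(k):  0  0  0  0  1  1  1  1  2  2
So g(9) = 2.
Grundy values for stack B (subtraction set {2, 4, 6}):
g(0) = mex{} = 0
g(1) = mex{} = 0
g(2) = mex{0} = 1
g(3) = mex{0} = 1
g(4) = mex{0,1} = 2
g(5) = mex{0,1} = 2
g(6) = mex{0,1,2} = 3
g(7) = mex{0,1,2} = 3
So g(7) = 3.
Stack C is a plain Nim stack of size 6, so its Grundy value is 6.
By the Sprague-Grundy theorem, the Grundy value of a sum of independent games is the XOR of the component values.
Combined value = 2 XOR 3 XOR 6 = 7.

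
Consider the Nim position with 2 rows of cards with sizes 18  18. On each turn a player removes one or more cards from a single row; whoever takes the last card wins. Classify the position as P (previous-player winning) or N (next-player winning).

P-position

Nim-sum: 18 ⊕ 18 = 0.
The nim-sum is 0, so this is a P-position: the player to move is in a losing position under optimal play.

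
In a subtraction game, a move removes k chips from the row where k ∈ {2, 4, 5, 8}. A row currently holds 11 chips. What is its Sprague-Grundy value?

2

Build the Grundy sequence with g(k) = mex{g(k−s) : s ∈ {2, 4, 5, 8}, s ≤ k}:
k:     0  1  2  3  4  5  6  7  8  9 10 11
g(k):  0  0  1  1  2  2  3  0  4  1  0  2
So g(11) = 2.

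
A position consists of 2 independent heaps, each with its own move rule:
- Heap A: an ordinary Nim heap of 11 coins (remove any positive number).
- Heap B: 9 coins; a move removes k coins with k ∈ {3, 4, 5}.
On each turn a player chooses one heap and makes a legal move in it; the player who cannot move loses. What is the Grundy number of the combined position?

11

Heap A is a plain Nim heap of size 11, so its Grundy value is 11.
Build the Grundy sequence for heap B with g(k) = mex{g(k−s) : s ∈ {3, 4, 5}, s ≤ k}:
g(0) = mex{} = 0
g(1) = mex{} = 0
g(2) = mex{} = 0
g(3) = mex{0} = 1
g(4) = mex{0} = 1
g(5) = mex{0} = 1
g(6) = mex{0,1} = 2
g(7) = mex{0,1} = 2
g(8) = mex{1} = 0
g(9) = mex{1,2} = 0
So g(9) = 0.
The value of a disjunctive sum is the nim-sum of the parts.
Combined value = 11 XOR 0 = 11.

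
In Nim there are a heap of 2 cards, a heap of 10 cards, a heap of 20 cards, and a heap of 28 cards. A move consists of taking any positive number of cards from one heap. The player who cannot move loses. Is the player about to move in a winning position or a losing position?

Losing position

Nim-sum: 2 ⊕ 10 ⊕ 20 ⊕ 28 = 0.
The nim-sum is 0, so this is a P-position: the player to move is in a losing position under optimal play.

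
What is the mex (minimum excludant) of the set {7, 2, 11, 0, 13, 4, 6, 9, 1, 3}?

5

The values 0, 1, 2, 3, 4 are all present; 5 is the first non-negative integer missing from the set.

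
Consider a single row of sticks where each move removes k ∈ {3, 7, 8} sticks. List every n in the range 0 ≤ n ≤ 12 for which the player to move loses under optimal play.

Compute g(0), g(1), … for moves {3, 7, 8}:
k:     0  1  2  3  4  5  6  7  8  9 10 11 12
g(k):  0  0  0  1  1  1  0  2  2  1  3  0  0
The P-positions (g = 0) in 0..12 are 0, 1, 2, 6, 11, 12.

0, 1, 2, 6, 11, 12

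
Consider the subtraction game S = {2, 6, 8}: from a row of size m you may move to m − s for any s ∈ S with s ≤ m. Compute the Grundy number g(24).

Compute g(0), g(1), … for moves {2, 6, 8}:
k:     0  1  2  3  4  5  6  7  8  9 10 11 12 13 14 15 16 17 18 19 20 21 22 23 24
g(k):  0  0  1  1  0  0  1  1  2  2  3  3  2  2  0  0  1  1  0  0  1  1  2  2  3
So g(24) = 3.

3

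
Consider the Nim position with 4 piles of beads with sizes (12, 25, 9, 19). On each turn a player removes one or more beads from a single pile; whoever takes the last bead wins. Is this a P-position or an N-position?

N-position

Compute the nim-sum pairwise:
12 ^ 25 = 21
21 ^ 9 = 28
28 ^ 19 = 15
The nim-sum is 15 ≠ 0, so this is an N-position: the player to move can win.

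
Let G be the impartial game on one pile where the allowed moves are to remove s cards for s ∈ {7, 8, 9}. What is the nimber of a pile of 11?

1

Grundy values for subtraction set {7, 8, 9}:
k:     0  1  2  3  4  5  6  7  8  9 10 11
g(k):  0  0  0  0  0  0  0  1  1  1  1  1
So g(11) = 1.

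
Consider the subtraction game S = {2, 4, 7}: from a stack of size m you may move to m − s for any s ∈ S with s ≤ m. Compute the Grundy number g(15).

Grundy values for subtraction set {2, 4, 7}:
k:     0  1  2  3  4  5  6  7  8  9 10 11 12 13 14 15
g(k):  0  0  1  1  2  2  0  3  1  0  2  1  0  2  1  0
So g(15) = 0.

0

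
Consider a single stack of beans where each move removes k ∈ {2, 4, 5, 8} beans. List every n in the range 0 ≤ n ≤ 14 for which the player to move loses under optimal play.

0, 1, 7, 10, 13

Grundy values for subtraction set {2, 4, 5, 8}:
k:     0  1  2  3  4  5  6  7  8  9 10 11 12 13 14
g(k):  0  0  1  1  2  2  3  0  4  1  0  2  1  0  2
The P-positions (g = 0) in 0..14 are 0, 1, 7, 10, 13.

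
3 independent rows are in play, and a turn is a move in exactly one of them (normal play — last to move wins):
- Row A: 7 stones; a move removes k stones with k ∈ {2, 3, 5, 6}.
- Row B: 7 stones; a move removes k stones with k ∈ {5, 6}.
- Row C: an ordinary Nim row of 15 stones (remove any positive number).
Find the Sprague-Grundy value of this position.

13

Build the Grundy sequence for row A with g(k) = mex{g(k−s) : s ∈ {2, 3, 5, 6}, s ≤ k}:
k:     0  1  2  3  4  5  6  7
g(k):  0  0  1  1  2  2  3  3
So g(7) = 3.
Grundy values for row B (subtraction set {5, 6}):
g(0) = mex{} = 0
g(1) = mex{} = 0
g(2) = mex{} = 0
g(3) = mex{} = 0
g(4) = mex{} = 0
g(5) = mex{0} = 1
g(6) = mex{0} = 1
g(7) = mex{0} = 1
So g(7) = 1.
Row C is a plain Nim row of size 15, so its Grundy value is 15.
By the Sprague-Grundy theorem, the Grundy value of a sum of independent games is the XOR of the component values.
Combined value = 3 ⊕ 1 ⊕ 15 = 13.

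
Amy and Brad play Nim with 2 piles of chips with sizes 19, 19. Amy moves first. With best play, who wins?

Compute the nim-sum pairwise:
19 XOR 19 = 0
The nim-sum is 0, so this is a P-position: the player to move is in a losing position under optimal play; Amy is about to move from it and so loses — Brad wins.

Brad wins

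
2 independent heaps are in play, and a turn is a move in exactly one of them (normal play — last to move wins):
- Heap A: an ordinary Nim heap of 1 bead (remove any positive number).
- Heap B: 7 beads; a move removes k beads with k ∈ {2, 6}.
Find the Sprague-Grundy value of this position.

0

Heap A is a plain Nim heap of size 1, so its Grundy value is 1.
Grundy values for heap B (subtraction set {2, 6}):
g(0) = mex{} = 0
g(1) = mex{} = 0
g(2) = mex{0} = 1
g(3) = mex{0} = 1
g(4) = mex{1} = 0
g(5) = mex{1} = 0
g(6) = mex{0} = 1
g(7) = mex{0} = 1
So g(7) = 1.
The value of a disjunctive sum is the nim-sum of the parts.
Combined value = 1 ⊕ 1 = 0.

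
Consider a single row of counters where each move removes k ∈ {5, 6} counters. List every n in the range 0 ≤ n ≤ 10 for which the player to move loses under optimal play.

0, 1, 2, 3, 4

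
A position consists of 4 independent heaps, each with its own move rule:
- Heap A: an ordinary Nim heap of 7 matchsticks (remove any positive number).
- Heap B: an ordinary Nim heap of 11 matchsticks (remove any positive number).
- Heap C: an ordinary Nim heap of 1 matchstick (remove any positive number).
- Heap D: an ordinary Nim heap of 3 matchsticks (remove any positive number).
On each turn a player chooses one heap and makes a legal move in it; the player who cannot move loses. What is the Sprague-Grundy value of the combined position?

14

Heap A is a plain Nim heap of size 7, so its Grundy value is 7.
Heap B is a plain Nim heap of size 11, so its Grundy value is 11.
Heap C is a plain Nim heap of size 1, so its Grundy value is 1.
Heap D is a plain Nim heap of size 3, so its Grundy value is 3.
The value of a disjunctive sum is the nim-sum of the parts.
Combined value = 7 ⊕ 11 ⊕ 1 ⊕ 3 = 14.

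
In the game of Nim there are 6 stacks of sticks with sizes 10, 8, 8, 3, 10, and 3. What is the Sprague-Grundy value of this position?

0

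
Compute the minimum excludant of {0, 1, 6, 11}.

The values 0, 1 are all present; 2 is the first non-negative integer missing from the set.

2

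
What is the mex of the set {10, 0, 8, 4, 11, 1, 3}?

The values 0, 1 are all present; 2 is the first non-negative integer missing from the set.

2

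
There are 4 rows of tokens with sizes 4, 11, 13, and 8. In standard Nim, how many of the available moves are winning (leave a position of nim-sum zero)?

Nim-sum: 4 ⊕ 11 ⊕ 13 ⊕ 8 = 10.
The overall nim-sum is X = 10. A row of size p has a winning move iff p XOR X < p (reduce it to p XOR X).
  4: 4 XOR 10 = 14 ≥ 4 — no move.
  11: 11 XOR 10 = 1 < 11 — winning move (to 1).
  13: 13 XOR 10 = 7 < 13 — winning move (to 7).
  8: 8 XOR 10 = 2 < 8 — winning move (to 2).
That gives 3 winning moves.

3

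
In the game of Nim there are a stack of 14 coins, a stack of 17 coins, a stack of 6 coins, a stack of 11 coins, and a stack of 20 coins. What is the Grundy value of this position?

6

Nim-sum: 14 ^ 17 ^ 6 ^ 11 ^ 20 = 6.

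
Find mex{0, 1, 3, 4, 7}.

2

The values 0, 1 are all present; 2 is the first non-negative integer missing from the set.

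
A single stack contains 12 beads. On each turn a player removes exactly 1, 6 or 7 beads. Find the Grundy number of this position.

0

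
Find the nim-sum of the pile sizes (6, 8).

14

Nim-sum: 6 XOR 8 = 14.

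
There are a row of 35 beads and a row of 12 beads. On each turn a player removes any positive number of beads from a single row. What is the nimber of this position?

47

Compute the nim-sum pairwise:
35 ^ 12 = 47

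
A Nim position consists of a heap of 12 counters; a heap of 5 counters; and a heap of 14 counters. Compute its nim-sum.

7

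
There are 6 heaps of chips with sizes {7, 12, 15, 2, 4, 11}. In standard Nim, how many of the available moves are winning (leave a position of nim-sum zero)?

3

Nim-sum: 7 ⊕ 12 ⊕ 15 ⊕ 2 ⊕ 4 ⊕ 11 = 9.
The overall nim-sum is X = 9. A heap of size p has a winning move iff p XOR X < p (reduce it to p XOR X).
  7: 7 XOR 9 = 14 ≥ 7 — no move.
  12: 12 XOR 9 = 5 < 12 — winning move (to 5).
  15: 15 XOR 9 = 6 < 15 — winning move (to 6).
  2: 2 XOR 9 = 11 ≥ 2 — no move.
  4: 4 XOR 9 = 13 ≥ 4 — no move.
  11: 11 XOR 9 = 2 < 11 — winning move (to 2).
That gives 3 winning moves.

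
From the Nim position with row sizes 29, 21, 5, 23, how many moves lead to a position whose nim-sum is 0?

Nim-sum: 29 XOR 21 XOR 5 XOR 23 = 26.
The overall nim-sum is X = 26. A row of size p has a winning move iff p XOR X < p (reduce it to p XOR X).
  29: 29 XOR 26 = 7 < 29 — winning move (to 7).
  21: 21 XOR 26 = 15 < 21 — winning move (to 15).
  5: 5 XOR 26 = 31 ≥ 5 — no move.
  23: 23 XOR 26 = 13 < 23 — winning move (to 13).
That gives 3 winning moves.

3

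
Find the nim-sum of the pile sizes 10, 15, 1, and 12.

8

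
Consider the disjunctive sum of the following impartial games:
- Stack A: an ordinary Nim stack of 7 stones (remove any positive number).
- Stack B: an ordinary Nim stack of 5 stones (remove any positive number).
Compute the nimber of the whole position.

2

Stack A is a plain Nim stack of size 7, so its Grundy value is 7.
Stack B is a plain Nim stack of size 5, so its Grundy value is 5.
The value of a disjunctive sum is the nim-sum of the parts.
Combined value = 7 ⊕ 5 = 2.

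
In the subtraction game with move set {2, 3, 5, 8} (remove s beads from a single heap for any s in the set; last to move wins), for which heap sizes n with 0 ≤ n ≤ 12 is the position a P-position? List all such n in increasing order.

0, 1, 7, 11

Grundy values for subtraction set {2, 3, 5, 8}:
g(0) = mex{} = 0
g(1) = mex{} = 0
g(2) = mex{0} = 1
g(3) = mex{0} = 1
g(4) = mex{0,1} = 2
g(5) = mex{0,1} = 2
g(6) = mex{0,1,2} = 3
g(7) = mex{1,2} = 0
g(8) = mex{0,1,2,3} = 4
g(9) = mex{0,2,3} = 1
g(10) = mex{0,1,2,4} = 3
g(11) = mex{1,3,4} = 0
g(12) = mex{0,1,2,3} = 4
The P-positions (g = 0) in 0..12 are 0, 1, 7, 11.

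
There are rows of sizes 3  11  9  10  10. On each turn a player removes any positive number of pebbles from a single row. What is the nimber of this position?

1

Compute the nim-sum pairwise:
3 XOR 11 = 8
8 XOR 9 = 1
1 XOR 10 = 11
11 XOR 10 = 1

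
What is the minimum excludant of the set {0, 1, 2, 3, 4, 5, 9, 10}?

6

The values 0, 1, 2, 3, 4, 5 are all present; 6 is the first non-negative integer missing from the set.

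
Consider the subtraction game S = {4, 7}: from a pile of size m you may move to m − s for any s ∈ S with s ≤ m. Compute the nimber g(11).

0

Build the Grundy sequence with g(k) = mex{g(k−s) : s ∈ {4, 7}, s ≤ k}:
g(0) = mex{} = 0
g(1) = mex{} = 0
g(2) = mex{} = 0
g(3) = mex{} = 0
g(4) = mex{0} = 1
g(5) = mex{0} = 1
g(6) = mex{0} = 1
g(7) = mex{0} = 1
g(8) = mex{0,1} = 2
g(9) = mex{0,1} = 2
g(10) = mex{0,1} = 2
g(11) = mex{1} = 0
So g(11) = 0.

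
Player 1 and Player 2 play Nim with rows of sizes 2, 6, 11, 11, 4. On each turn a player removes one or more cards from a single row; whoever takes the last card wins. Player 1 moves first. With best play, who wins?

Player 2 wins

Write each in binary and XOR column by column:
  0010  (2)
  0110  (6)
  1011  (11)
  1011  (11)
  0100  (4)
  ----
  0000  (0)
The nim-sum is 0, so this is a P-position: the player to move is in a losing position under optimal play; Player 1 is about to move from it and so loses — Player 2 wins.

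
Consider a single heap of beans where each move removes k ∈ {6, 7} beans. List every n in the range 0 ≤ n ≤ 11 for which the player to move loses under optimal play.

0, 1, 2, 3, 4, 5

Build the Grundy sequence with g(k) = mex{g(k−s) : s ∈ {6, 7}, s ≤ k}:
g(0) = mex{} = 0
g(1) = mex{} = 0
g(2) = mex{} = 0
g(3) = mex{} = 0
g(4) = mex{} = 0
g(5) = mex{} = 0
g(6) = mex{0} = 1
g(7) = mex{0} = 1
g(8) = mex{0} = 1
g(9) = mex{0} = 1
g(10) = mex{0} = 1
g(11) = mex{0} = 1
The P-positions (g = 0) in 0..11 are 0, 1, 2, 3, 4, 5.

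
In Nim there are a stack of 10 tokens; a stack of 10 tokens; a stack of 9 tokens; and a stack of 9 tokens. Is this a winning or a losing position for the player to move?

Losing position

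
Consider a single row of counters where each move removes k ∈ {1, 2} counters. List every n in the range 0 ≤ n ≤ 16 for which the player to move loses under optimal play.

0, 3, 6, 9, 12, 15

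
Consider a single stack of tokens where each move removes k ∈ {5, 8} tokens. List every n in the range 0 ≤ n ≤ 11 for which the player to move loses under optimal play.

0, 1, 2, 3, 4

Grundy values for subtraction set {5, 8}:
g(0) = mex{} = 0
g(1) = mex{} = 0
g(2) = mex{} = 0
g(3) = mex{} = 0
g(4) = mex{} = 0
g(5) = mex{0} = 1
g(6) = mex{0} = 1
g(7) = mex{0} = 1
g(8) = mex{0} = 1
g(9) = mex{0} = 1
g(10) = mex{0,1} = 2
g(11) = mex{0,1} = 2
The P-positions (g = 0) in 0..11 are 0, 1, 2, 3, 4.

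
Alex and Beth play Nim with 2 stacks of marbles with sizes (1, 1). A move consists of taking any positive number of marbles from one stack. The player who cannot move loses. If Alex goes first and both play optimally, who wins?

Nim-sum: 1 ^ 1 = 0.
The nim-sum is 0, so this is a P-position: the player to move is in a losing position under optimal play; Alex is about to move from it and so loses — Beth wins.

Beth wins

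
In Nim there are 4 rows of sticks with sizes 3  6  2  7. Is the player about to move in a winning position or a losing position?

Losing position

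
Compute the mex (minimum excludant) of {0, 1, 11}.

2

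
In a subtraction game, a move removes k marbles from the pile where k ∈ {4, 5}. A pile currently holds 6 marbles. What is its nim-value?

1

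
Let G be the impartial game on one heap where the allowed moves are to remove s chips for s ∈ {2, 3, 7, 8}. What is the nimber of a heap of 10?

Grundy values for subtraction set {2, 3, 7, 8}:
g(0) = mex{} = 0
g(1) = mex{} = 0
g(2) = mex{0} = 1
g(3) = mex{0} = 1
g(4) = mex{0,1} = 2
g(5) = mex{1} = 0
g(6) = mex{1,2} = 0
g(7) = mex{0,2} = 1
g(8) = mex{0} = 1
g(9) = mex{0,1} = 2
g(10) = mex{1} = 0
So g(10) = 0.

0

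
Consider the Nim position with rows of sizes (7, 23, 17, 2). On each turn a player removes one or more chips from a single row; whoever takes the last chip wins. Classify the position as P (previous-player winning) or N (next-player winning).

N-position

Nim-sum: 7 XOR 23 XOR 17 XOR 2 = 3.
The nim-sum is 3 ≠ 0, so this is an N-position: the player to move can win.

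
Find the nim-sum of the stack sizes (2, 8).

10

Compute the nim-sum pairwise:
2 ⊕ 8 = 10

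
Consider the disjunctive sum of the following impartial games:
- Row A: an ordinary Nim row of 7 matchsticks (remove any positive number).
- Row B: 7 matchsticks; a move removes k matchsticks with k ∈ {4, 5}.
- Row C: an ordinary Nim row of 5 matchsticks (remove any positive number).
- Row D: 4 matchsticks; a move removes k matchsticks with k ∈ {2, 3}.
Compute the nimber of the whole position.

Row A is a plain Nim row of size 7, so its Grundy value is 7.
Build the Grundy sequence for row B with g(k) = mex{g(k−s) : s ∈ {4, 5}, s ≤ k}:
g(0) = mex{} = 0
g(1) = mex{} = 0
g(2) = mex{} = 0
g(3) = mex{} = 0
g(4) = mex{0} = 1
g(5) = mex{0} = 1
g(6) = mex{0} = 1
g(7) = mex{0} = 1
So g(7) = 1.
Row C is a plain Nim row of size 5, so its Grundy value is 5.
Grundy values for row D (subtraction set {2, 3}):
g(0) = mex{} = 0
g(1) = mex{} = 0
g(2) = mex{0} = 1
g(3) = mex{0} = 1
g(4) = mex{0,1} = 2
So g(4) = 2.
By the Sprague-Grundy theorem, the Grundy value of a sum of independent games is the XOR of the component values.
Combined value = 7 ⊕ 1 ⊕ 5 ⊕ 2 = 1.

1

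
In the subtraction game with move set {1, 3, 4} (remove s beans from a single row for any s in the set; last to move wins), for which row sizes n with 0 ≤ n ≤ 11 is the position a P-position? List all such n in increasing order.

0, 2, 7, 9

Compute g(0), g(1), … for moves {1, 3, 4}:
k:     0  1  2  3  4  5  6  7  8  9 10 11
g(k):  0  1  0  1  2  3  2  0  1  0  1  2
The P-positions (g = 0) in 0..11 are 0, 2, 7, 9.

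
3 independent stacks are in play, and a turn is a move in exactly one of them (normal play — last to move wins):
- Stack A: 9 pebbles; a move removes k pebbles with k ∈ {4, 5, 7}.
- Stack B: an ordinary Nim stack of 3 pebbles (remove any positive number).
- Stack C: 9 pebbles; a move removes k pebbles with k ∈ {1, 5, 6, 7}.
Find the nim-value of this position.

Grundy values for stack A (subtraction set {4, 5, 7}):
g(0) = mex{} = 0
g(1) = mex{} = 0
g(2) = mex{} = 0
g(3) = mex{} = 0
g(4) = mex{0} = 1
g(5) = mex{0} = 1
g(6) = mex{0} = 1
g(7) = mex{0} = 1
g(8) = mex{0,1} = 2
g(9) = mex{0,1} = 2
So g(9) = 2.
Stack B is a plain Nim stack of size 3, so its Grundy value is 3.
For stack C, compute g(0), g(1), … with moves {1, 5, 6, 7}:
g(0) = mex{} = 0
g(1) = mex{0} = 1
g(2) = mex{1} = 0
g(3) = mex{0} = 1
g(4) = mex{1} = 0
g(5) = mex{0} = 1
g(6) = mex{0,1} = 2
g(7) = mex{0,1,2} = 3
g(8) = mex{0,1,3} = 2
g(9) = mex{0,1,2} = 3
So g(9) = 3.
The value of a disjunctive sum is the nim-sum of the parts.
Combined value = 2 ⊕ 3 ⊕ 3 = 2.

2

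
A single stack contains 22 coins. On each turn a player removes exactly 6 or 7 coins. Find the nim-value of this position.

1

Grundy values for subtraction set {6, 7}:
k:     0  1  2  3  4  5  6  7  8  9 10 11 12 13 14 15 16 17 18 19 20 21 22
g(k):  0  0  0  0  0  0  1  1  1  1  1  1  2  0  0  0  0  0  0  1  1  1  1
So g(22) = 1.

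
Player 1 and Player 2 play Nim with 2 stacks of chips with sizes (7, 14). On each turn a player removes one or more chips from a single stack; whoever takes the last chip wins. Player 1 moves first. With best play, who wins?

Nim-sum: 7 ^ 14 = 9.
The nim-sum is 9 ≠ 0, so this is an N-position: the player to move can win; Player 1 has a winning move.

Player 1 wins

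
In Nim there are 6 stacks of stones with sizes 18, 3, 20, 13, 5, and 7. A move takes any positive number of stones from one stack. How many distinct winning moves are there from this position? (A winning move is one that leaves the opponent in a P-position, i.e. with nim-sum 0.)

1

Compute the nim-sum pairwise:
18 XOR 3 = 17
17 XOR 20 = 5
5 XOR 13 = 8
8 XOR 5 = 13
13 XOR 7 = 10
The overall nim-sum is X = 10. A stack of size p has a winning move iff p XOR X < p (reduce it to p XOR X).
  18: 18 XOR 10 = 24 ≥ 18 — no move.
  3: 3 XOR 10 = 9 ≥ 3 — no move.
  20: 20 XOR 10 = 30 ≥ 20 — no move.
  13: 13 XOR 10 = 7 < 13 — winning move (to 7).
  5: 5 XOR 10 = 15 ≥ 5 — no move.
  7: 7 XOR 10 = 13 ≥ 7 — no move.
That gives 1 winning move.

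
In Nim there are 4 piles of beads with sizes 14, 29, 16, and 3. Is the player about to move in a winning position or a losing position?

Losing position

Compute the nim-sum pairwise:
14 ^ 29 = 19
19 ^ 16 = 3
3 ^ 3 = 0
The nim-sum is 0, so this is a P-position: the player to move is in a losing position under optimal play.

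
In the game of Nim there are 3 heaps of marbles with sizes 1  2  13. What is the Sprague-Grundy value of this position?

Nim-sum: 1 ^ 2 ^ 13 = 14.

14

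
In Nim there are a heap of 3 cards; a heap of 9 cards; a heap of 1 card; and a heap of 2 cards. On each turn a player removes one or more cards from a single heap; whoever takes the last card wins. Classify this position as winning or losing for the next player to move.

Winning position

Compute the nim-sum pairwise:
3 ⊕ 9 = 10
10 ⊕ 1 = 11
11 ⊕ 2 = 9
The nim-sum is 9 ≠ 0, so this is an N-position: the player to move can win.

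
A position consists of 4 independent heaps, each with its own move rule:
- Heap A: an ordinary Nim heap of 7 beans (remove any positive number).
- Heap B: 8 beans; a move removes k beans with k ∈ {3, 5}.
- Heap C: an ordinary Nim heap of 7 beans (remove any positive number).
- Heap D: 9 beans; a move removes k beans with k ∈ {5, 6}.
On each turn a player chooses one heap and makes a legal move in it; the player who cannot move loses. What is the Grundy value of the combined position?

1

Heap A is a plain Nim heap of size 7, so its Grundy value is 7.
For heap B, compute g(0), g(1), … with moves {3, 5}:
k:     0  1  2  3  4  5  6  7  8
g(k):  0  0  0  1  1  1  2  2  0
So g(8) = 0.
Heap C is a plain Nim heap of size 7, so its Grundy value is 7.
Build the Grundy sequence for heap D with g(k) = mex{g(k−s) : s ∈ {5, 6}, s ≤ k}:
k:     0  1  2  3  4  5  6  7  8  9
g(k):  0  0  0  0  0  1  1  1  1  1
So g(9) = 1.
The value of a disjunctive sum is the nim-sum of the parts.
Combined value = 7 ⊕ 0 ⊕ 7 ⊕ 1 = 1.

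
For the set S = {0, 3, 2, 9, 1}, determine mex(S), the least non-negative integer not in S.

The values 0, 1, 2, 3 are all present; 4 is the first non-negative integer missing from the set.

4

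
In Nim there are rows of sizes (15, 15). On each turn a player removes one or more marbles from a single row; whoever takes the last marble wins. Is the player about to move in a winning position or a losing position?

Losing position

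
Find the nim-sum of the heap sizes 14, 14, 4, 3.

7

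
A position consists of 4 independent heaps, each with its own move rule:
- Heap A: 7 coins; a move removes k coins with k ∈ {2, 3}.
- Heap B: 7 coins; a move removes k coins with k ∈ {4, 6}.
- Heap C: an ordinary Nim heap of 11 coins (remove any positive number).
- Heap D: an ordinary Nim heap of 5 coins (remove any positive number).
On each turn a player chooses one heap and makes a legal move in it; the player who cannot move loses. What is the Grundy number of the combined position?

Grundy values for heap A (subtraction set {2, 3}):
k:     0  1  2  3  4  5  6  7
g(k):  0  0  1  1  2  0  0  1
So g(7) = 1.
For heap B, compute g(0), g(1), … with moves {4, 6}:
k:     0  1  2  3  4  5  6  7
g(k):  0  0  0  0  1  1  1  1
So g(7) = 1.
Heap C is a plain Nim heap of size 11, so its Grundy value is 11.
Heap D is a plain Nim heap of size 5, so its Grundy value is 5.
By the Sprague-Grundy theorem, the Grundy value of a sum of independent games is the XOR of the component values.
Combined value = 1 XOR 1 XOR 11 XOR 5 = 14.

14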